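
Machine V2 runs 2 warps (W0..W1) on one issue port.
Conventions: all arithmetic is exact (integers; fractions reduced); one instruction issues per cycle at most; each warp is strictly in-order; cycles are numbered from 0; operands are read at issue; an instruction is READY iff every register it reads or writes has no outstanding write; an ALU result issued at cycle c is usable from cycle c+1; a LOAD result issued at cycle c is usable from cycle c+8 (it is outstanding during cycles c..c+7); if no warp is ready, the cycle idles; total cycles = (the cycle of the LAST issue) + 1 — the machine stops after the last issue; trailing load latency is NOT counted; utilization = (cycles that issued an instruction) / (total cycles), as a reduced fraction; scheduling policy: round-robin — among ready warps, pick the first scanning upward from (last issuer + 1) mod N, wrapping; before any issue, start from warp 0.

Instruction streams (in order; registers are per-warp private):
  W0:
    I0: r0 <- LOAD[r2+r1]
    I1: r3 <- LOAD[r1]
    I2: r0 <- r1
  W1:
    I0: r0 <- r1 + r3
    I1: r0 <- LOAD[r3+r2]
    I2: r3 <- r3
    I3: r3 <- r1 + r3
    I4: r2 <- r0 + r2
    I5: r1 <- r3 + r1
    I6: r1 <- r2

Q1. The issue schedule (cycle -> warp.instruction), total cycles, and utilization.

cycle 0: W0.I0
cycle 1: W1.I0
cycle 2: W0.I1
cycle 3: W1.I1
cycle 4: W1.I2
cycle 5: W1.I3
cycle 6: idle
cycle 7: idle
cycle 8: W0.I2
cycle 9: idle
cycle 10: idle
cycle 11: W1.I4
cycle 12: W1.I5
cycle 13: W1.I6

Answer: 14 cycles, utilization 5/7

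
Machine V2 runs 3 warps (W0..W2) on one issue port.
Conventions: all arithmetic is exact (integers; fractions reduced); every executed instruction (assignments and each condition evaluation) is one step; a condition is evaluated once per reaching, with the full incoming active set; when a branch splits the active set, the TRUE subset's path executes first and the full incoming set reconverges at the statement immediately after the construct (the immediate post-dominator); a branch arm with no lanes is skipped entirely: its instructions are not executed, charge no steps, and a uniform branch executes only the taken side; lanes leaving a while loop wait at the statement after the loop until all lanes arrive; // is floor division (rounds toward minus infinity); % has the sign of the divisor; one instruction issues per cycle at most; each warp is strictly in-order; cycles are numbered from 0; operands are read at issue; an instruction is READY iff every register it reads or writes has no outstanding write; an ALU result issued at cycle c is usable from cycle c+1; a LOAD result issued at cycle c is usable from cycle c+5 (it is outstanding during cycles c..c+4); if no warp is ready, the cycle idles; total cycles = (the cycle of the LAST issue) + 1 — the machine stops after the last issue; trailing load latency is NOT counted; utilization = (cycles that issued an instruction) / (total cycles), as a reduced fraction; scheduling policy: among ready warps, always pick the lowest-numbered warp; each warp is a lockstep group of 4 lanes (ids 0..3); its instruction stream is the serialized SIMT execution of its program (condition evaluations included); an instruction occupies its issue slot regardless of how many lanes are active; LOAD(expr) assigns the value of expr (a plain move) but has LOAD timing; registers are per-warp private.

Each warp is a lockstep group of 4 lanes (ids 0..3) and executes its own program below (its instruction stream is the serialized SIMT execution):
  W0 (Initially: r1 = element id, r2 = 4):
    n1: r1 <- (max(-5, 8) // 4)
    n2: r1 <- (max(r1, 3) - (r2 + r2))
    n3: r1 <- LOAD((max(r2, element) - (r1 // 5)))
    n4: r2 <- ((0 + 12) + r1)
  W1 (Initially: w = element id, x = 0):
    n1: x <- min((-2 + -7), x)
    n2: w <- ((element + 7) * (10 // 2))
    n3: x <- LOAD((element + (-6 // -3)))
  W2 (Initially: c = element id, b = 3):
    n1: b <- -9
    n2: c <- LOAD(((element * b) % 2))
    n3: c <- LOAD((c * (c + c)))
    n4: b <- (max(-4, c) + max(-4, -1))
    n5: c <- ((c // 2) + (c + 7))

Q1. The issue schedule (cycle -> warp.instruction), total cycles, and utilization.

cycle 0: W0.I0
cycle 1: W0.I1
cycle 2: W0.I2
cycle 3: W1.I0
cycle 4: W1.I1
cycle 5: W1.I2
cycle 6: W2.I0
cycle 7: W0.I3
cycle 8: W2.I1
cycle 9: idle
cycle 10: idle
cycle 11: idle
cycle 12: idle
cycle 13: W2.I2
cycle 14: idle
cycle 15: idle
cycle 16: idle
cycle 17: idle
cycle 18: W2.I3
cycle 19: W2.I4

Answer: 20 cycles, utilization 3/5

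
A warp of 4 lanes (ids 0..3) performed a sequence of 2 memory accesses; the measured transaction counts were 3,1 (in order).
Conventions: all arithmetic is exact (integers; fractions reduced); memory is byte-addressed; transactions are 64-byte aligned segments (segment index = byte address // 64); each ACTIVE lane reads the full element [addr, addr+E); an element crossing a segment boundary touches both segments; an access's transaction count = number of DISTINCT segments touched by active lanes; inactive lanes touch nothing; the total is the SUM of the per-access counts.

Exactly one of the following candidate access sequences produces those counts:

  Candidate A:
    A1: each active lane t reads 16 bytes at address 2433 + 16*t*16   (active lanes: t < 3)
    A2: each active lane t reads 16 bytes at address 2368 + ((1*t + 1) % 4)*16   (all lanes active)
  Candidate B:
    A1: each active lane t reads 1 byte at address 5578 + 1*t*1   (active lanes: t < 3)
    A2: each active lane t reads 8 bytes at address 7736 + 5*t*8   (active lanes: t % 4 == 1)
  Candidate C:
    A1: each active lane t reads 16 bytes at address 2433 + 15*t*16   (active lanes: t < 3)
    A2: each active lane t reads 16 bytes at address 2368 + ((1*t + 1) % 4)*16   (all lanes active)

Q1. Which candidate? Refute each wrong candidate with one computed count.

B: A1 gives 1 transaction, not 3
C: A1 gives 4 transactions, not 3
A: all counts match (3,1)

Answer: A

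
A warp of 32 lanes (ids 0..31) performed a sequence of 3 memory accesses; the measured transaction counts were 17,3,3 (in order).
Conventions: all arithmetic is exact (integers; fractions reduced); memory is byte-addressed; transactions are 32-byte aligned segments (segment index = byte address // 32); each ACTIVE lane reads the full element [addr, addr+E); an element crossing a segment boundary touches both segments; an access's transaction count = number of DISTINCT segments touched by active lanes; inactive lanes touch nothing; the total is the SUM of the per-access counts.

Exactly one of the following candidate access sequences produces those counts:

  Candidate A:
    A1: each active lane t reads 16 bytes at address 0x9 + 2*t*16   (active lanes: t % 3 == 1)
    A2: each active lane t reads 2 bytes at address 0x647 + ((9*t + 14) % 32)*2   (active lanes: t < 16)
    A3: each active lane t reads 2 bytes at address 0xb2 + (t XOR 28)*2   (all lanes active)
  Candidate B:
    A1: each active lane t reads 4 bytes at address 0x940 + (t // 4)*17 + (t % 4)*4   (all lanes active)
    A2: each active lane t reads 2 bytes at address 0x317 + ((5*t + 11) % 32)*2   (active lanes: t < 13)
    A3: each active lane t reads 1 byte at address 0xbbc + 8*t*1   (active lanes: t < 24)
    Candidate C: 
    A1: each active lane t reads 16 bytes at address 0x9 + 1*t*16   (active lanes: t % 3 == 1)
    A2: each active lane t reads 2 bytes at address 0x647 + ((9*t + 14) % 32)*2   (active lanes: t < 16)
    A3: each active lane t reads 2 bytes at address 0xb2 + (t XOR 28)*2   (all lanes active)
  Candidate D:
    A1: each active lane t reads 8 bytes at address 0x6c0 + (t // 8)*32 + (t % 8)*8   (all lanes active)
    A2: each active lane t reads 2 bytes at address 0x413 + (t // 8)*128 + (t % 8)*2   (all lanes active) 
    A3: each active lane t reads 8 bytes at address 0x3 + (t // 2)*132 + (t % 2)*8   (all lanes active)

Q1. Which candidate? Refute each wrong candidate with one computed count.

A: A1 gives 11 transactions, not 17
B: A1 gives 5 transactions, not 17
D: A1 gives 5 transactions, not 17
C: all counts match (17,3,3)

Answer: C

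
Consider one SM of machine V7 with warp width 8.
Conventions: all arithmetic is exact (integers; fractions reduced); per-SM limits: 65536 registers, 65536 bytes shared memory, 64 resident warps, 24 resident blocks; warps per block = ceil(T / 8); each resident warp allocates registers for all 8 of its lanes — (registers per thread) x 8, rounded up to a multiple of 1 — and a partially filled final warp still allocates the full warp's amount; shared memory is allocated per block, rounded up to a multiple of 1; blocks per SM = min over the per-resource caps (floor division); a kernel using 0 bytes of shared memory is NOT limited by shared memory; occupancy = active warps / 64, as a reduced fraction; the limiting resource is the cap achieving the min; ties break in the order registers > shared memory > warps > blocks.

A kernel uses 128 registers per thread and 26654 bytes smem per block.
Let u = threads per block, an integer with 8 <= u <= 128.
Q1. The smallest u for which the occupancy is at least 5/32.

Answer: u = 33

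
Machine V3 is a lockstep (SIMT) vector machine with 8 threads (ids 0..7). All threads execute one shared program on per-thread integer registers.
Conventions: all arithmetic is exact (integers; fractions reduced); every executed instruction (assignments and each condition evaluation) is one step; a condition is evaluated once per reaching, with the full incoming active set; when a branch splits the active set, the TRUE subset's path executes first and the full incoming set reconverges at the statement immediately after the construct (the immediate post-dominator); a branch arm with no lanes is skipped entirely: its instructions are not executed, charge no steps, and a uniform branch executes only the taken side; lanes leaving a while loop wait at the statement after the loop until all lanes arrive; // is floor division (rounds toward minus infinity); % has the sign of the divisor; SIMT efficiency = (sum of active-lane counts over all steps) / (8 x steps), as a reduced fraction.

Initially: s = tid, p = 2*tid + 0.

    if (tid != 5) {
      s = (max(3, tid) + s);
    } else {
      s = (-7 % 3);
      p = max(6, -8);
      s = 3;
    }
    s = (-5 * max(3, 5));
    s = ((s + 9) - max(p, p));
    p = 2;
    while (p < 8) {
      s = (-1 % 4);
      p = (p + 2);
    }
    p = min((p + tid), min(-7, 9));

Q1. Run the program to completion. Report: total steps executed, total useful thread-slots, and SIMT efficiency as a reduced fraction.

Answer: 19 steps, 130 useful, 65/76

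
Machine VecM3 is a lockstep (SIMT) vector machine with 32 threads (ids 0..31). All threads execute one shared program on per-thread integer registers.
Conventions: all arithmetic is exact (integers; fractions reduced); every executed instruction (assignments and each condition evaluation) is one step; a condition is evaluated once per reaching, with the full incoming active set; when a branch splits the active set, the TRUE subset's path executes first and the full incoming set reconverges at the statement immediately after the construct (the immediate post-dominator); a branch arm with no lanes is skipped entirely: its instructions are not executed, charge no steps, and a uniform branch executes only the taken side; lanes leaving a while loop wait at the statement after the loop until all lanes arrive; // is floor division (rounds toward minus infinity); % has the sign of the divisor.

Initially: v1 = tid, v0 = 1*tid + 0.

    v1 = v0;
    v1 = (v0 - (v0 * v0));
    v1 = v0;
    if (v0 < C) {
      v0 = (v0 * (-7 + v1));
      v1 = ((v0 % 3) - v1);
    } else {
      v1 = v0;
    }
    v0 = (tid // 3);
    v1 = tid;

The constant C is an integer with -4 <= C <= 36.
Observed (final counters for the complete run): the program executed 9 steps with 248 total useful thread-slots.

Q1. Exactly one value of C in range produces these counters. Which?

Answer: C = 24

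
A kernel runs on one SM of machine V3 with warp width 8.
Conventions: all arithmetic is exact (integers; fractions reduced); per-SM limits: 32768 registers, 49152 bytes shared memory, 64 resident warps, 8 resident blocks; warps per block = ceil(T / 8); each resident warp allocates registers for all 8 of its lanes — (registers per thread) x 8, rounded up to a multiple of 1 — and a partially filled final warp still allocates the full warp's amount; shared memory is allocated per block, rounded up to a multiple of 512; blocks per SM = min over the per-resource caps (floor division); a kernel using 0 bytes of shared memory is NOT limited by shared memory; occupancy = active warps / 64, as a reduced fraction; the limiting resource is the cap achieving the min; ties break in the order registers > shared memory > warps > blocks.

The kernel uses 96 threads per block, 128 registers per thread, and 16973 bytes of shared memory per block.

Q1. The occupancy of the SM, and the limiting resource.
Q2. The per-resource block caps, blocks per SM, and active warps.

Answer: occupancy 3/8, limited by registers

registers: 2 blocks
shared memory: 2 blocks
warps: 5 blocks
blocks: 8 blocks

Answer: 2 blocks, 24 active warps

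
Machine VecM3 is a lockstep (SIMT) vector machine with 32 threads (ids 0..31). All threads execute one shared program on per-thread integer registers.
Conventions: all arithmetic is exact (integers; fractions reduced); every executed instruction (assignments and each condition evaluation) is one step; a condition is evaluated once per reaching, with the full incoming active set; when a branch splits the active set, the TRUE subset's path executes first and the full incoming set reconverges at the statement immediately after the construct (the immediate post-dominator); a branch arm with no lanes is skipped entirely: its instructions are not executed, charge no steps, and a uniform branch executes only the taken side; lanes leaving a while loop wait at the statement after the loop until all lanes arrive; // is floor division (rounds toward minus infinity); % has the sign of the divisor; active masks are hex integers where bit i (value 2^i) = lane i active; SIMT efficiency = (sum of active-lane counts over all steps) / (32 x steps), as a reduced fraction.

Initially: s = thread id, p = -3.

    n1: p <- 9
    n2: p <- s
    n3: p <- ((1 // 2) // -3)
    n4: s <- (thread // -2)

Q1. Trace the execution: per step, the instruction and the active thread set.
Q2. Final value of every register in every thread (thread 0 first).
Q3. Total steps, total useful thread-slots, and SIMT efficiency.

step 0: p <- 9                       0xffffffff
step 1: p <- s                       0xffffffff
step 2: p <- ((1 // 2) // -3)        0xffffffff
step 3: s <- (thread // -2)          0xffffffff

Answer: 4 steps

s: 0,-1,-1,-2,-2,-3,-3,-4,-4,-5,-5,-6,-6,-7,-7,-8,-8,-9,-9,-10,-10,-11,-11,-12,-12,-13,-13,-14,-14,-15,-15,-16
p: 0,0,0,0,0,0,0,0,0,0,0,0,0,0,0,0,0,0,0,0,0,0,0,0,0,0,0,0,0,0,0,0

steps = 4; useful = 128; efficiency = 128/128 = 1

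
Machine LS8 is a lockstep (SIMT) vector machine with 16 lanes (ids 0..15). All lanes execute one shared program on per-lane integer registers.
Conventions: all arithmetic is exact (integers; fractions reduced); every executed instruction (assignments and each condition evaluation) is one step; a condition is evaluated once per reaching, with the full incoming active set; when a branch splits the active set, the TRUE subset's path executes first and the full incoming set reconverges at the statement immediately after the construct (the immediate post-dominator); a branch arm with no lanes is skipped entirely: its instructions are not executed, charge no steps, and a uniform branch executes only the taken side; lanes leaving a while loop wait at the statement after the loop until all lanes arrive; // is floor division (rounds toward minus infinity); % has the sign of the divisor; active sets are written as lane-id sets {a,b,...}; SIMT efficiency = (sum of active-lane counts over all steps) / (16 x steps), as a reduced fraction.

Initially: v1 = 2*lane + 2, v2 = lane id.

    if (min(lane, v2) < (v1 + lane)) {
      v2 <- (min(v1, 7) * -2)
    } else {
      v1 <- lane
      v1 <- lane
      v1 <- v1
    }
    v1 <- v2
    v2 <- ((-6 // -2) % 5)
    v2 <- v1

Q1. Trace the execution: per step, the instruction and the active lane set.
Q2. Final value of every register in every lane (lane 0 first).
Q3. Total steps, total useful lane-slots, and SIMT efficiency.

step 0: eval (min(lane, v2) < (v1 + lane)) {0,1,2,3,4,5,6,7,8,9,10,11,12,13,14,15}
step 1: v2 <- (min(v1, 7) * -2)      {0,1,2,3,4,5,6,7,8,9,10,11,12,13,14,15}
step 2: v1 <- v2                     {0,1,2,3,4,5,6,7,8,9,10,11,12,13,14,15}
step 3: v2 <- ((-6 // -2) % 5)       {0,1,2,3,4,5,6,7,8,9,10,11,12,13,14,15}
step 4: v2 <- v1                     {0,1,2,3,4,5,6,7,8,9,10,11,12,13,14,15}

Answer: 5 steps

v1: -4,-8,-12,-14,-14,-14,-14,-14,-14,-14,-14,-14,-14,-14,-14,-14
v2: -4,-8,-12,-14,-14,-14,-14,-14,-14,-14,-14,-14,-14,-14,-14,-14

steps = 5; useful = 80; efficiency = 80/80 = 1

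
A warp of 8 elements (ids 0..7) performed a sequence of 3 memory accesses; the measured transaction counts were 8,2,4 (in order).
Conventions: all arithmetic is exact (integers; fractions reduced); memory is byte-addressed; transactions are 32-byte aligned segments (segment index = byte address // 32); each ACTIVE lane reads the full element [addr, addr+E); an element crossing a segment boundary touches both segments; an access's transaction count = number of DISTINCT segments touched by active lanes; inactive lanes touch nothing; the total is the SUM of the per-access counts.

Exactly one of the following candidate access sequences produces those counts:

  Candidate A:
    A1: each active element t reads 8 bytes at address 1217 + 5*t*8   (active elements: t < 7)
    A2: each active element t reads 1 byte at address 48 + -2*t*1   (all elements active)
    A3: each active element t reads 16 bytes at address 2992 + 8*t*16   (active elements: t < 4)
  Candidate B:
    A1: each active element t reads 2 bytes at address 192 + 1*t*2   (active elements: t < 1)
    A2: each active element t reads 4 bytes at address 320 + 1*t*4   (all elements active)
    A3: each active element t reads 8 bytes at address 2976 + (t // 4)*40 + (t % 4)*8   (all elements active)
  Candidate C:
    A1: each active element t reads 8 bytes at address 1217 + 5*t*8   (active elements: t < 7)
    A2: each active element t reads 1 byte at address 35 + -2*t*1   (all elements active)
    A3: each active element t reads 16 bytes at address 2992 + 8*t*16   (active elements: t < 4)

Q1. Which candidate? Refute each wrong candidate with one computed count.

A: A2 gives 1 transaction, not 2
B: A1 gives 1 transaction, not 8
C: all counts match (8,2,4)

Answer: C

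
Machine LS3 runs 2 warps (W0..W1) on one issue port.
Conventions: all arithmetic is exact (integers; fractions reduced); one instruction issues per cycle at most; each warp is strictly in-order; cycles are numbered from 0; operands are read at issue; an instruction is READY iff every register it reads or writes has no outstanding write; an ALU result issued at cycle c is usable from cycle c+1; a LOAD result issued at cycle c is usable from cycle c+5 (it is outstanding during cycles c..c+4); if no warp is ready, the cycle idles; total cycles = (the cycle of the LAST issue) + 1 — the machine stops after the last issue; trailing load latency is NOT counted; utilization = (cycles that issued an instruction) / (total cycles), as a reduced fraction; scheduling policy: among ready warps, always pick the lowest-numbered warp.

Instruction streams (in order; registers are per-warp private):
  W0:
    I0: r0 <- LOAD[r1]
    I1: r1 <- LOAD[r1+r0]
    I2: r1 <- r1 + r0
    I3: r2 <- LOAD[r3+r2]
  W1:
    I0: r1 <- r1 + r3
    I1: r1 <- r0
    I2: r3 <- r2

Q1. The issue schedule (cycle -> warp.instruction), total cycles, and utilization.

cycle 0: W0.I0
cycle 1: W1.I0
cycle 2: W1.I1
cycle 3: W1.I2
cycle 4: idle
cycle 5: W0.I1
cycle 6: idle
cycle 7: idle
cycle 8: idle
cycle 9: idle
cycle 10: W0.I2
cycle 11: W0.I3

Answer: 12 cycles, utilization 7/12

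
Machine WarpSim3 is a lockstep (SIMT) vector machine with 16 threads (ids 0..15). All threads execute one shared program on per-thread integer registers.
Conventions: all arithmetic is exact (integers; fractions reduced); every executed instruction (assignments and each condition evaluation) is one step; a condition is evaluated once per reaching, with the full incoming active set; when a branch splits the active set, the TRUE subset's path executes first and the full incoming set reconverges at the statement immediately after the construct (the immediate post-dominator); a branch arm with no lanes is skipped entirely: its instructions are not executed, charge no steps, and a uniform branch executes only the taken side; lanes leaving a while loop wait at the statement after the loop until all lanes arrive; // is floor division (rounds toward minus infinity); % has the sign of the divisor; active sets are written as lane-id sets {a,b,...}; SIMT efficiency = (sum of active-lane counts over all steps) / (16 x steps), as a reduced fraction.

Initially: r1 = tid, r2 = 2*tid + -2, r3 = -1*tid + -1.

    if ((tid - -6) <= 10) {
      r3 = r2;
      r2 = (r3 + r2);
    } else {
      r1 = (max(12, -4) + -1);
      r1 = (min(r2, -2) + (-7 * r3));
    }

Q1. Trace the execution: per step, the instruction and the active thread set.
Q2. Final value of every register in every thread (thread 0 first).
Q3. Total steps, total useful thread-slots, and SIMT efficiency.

step 0: eval ((tid - -6) <= 10)      {0,1,2,3,4,5,6,7,8,9,10,11,12,13,14,15}
step 1: r3 <- r2                     {0,1,2,3,4}
step 2: r2 <- (r3 + r2)              {0,1,2,3,4}
step 3: r1 <- (max(12, -4) + -1)     {5,6,7,8,9,10,11,12,13,14,15}
step 4: r1 <- (min(r2, -2) + (-7 * r3)) {5,6,7,8,9,10,11,12,13,14,15}

Answer: 5 steps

r1: 0,1,2,3,4,40,47,54,61,68,75,82,89,96,103,110
r2: -4,0,4,8,12,8,10,12,14,16,18,20,22,24,26,28
r3: -2,0,2,4,6,-6,-7,-8,-9,-10,-11,-12,-13,-14,-15,-16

steps = 5; useful = 48; efficiency = 48/80 = 3/5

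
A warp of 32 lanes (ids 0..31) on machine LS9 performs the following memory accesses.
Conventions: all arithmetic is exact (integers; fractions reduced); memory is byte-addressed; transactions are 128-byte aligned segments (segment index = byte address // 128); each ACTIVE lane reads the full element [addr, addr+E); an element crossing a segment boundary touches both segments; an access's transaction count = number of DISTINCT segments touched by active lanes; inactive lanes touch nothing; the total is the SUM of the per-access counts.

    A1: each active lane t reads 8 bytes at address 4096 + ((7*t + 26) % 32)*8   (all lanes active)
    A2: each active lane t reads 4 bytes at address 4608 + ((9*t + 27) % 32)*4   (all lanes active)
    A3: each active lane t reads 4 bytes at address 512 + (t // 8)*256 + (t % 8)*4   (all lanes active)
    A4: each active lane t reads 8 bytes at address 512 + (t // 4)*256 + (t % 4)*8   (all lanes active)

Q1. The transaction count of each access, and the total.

A1: 2 transactions
A2: 1 transaction
A3: 4 transactions
A4: 8 transactions

Answer: 2,1,4,8; total 15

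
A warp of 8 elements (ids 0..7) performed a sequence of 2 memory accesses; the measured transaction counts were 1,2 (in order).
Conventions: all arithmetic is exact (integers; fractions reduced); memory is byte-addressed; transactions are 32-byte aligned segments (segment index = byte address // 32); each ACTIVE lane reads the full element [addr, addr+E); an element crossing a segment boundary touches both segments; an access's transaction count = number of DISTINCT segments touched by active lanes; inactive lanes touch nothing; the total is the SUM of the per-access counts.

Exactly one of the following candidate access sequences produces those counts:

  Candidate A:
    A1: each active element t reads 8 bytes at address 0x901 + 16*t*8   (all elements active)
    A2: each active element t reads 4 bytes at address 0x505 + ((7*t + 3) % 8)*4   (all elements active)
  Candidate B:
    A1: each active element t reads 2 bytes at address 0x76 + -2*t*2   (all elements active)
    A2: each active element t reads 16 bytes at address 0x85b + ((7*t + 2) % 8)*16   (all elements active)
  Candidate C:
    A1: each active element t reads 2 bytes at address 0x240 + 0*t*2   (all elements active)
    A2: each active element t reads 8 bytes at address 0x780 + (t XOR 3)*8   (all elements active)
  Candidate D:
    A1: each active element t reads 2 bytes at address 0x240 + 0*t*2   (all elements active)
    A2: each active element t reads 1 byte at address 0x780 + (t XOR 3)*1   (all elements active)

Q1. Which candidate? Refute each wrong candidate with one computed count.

A: A1 gives 8 transactions, not 1
B: A1 gives 2 transactions, not 1
D: A2 gives 1 transaction, not 2
C: all counts match (1,2)

Answer: C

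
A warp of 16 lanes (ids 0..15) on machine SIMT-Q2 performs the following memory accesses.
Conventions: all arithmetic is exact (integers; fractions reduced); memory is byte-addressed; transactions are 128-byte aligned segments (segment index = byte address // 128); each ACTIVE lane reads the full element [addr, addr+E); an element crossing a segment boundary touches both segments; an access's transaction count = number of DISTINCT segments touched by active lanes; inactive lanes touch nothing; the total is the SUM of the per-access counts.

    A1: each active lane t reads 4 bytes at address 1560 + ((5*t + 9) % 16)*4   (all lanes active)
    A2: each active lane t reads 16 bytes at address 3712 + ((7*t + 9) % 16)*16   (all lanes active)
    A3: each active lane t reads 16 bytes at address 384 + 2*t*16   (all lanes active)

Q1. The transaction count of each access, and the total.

A1: 1 transaction
A2: 2 transactions
A3: 4 transactions

Answer: 1,2,4; total 7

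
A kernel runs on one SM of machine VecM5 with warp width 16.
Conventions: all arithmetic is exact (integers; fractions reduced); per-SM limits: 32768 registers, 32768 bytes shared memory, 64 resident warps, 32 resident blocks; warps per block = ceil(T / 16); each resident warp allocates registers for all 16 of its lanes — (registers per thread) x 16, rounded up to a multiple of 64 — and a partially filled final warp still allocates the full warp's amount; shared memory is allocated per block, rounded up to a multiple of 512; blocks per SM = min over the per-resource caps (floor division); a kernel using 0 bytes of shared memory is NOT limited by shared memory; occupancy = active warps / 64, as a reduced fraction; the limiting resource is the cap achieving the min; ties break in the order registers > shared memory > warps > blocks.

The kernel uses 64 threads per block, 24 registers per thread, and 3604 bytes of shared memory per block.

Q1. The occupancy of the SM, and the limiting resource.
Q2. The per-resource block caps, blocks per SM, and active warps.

Answer: occupancy 1/2, limited by shared memory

registers: 21 blocks
shared memory: 8 blocks
warps: 16 blocks
blocks: 32 blocks

Answer: 8 blocks, 32 active warps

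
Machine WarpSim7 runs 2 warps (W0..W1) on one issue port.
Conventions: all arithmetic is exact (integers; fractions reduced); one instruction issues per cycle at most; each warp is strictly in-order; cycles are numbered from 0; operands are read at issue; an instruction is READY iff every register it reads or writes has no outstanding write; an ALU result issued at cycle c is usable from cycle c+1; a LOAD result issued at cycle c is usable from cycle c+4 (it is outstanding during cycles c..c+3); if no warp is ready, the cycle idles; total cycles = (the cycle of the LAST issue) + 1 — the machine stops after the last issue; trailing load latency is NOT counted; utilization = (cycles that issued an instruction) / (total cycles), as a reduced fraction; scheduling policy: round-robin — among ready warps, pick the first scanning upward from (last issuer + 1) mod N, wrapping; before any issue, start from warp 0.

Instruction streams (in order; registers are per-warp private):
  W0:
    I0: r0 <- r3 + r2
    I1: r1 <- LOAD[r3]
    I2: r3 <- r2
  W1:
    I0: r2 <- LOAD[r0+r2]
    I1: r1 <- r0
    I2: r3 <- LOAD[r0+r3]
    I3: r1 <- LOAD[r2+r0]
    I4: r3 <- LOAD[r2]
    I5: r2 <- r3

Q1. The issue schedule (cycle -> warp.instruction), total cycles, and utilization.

cycle 0: W0.I0
cycle 1: W1.I0
cycle 2: W0.I1
cycle 3: W1.I1
cycle 4: W0.I2
cycle 5: W1.I2
cycle 6: W1.I3
cycle 7: idle
cycle 8: idle
cycle 9: W1.I4
cycle 10: idle
cycle 11: idle
cycle 12: idle
cycle 13: W1.I5

Answer: 14 cycles, utilization 9/14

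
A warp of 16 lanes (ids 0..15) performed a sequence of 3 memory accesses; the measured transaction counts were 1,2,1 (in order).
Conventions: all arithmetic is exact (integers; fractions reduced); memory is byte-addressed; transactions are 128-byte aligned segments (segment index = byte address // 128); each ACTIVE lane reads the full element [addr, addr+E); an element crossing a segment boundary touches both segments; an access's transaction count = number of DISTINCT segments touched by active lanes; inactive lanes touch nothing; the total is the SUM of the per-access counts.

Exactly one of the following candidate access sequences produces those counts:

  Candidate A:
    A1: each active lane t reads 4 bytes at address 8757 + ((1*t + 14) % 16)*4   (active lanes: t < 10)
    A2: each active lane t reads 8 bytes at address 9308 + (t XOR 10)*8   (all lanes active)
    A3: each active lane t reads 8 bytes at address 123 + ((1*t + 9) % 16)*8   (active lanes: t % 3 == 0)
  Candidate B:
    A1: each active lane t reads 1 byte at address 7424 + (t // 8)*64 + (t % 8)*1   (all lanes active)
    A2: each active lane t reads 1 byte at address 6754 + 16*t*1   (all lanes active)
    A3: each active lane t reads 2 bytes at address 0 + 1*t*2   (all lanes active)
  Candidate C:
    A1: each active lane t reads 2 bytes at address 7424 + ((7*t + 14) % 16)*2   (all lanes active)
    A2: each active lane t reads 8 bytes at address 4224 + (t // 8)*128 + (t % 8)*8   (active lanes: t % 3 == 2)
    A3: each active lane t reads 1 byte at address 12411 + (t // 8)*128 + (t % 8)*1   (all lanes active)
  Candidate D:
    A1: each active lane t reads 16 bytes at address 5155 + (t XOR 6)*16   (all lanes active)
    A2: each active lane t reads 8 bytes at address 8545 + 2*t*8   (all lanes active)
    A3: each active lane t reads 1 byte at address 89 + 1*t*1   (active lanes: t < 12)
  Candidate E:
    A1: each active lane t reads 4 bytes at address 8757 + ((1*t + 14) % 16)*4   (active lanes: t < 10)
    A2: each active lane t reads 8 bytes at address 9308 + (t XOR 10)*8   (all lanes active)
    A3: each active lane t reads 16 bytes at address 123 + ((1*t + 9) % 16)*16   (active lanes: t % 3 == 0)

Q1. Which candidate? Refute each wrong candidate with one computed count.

B: A2 gives 3 transactions, not 2
C: A3 gives 3 transactions, not 1
D: A1 gives 3 transactions, not 1
E: A3 gives 2 transactions, not 1
A: all counts match (1,2,1)

Answer: A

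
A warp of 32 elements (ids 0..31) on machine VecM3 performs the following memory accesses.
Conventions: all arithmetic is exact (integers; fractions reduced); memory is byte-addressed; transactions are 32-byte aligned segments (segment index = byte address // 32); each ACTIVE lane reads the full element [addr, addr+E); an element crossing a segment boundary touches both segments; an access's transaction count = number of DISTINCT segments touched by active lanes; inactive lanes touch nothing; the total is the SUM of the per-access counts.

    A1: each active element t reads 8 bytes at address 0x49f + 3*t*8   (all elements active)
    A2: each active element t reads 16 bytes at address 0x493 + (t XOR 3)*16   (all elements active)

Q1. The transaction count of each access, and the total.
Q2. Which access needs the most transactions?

A1: 25 transactions
A2: 17 transactions

Answer: 25,17; total 42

Answer: A1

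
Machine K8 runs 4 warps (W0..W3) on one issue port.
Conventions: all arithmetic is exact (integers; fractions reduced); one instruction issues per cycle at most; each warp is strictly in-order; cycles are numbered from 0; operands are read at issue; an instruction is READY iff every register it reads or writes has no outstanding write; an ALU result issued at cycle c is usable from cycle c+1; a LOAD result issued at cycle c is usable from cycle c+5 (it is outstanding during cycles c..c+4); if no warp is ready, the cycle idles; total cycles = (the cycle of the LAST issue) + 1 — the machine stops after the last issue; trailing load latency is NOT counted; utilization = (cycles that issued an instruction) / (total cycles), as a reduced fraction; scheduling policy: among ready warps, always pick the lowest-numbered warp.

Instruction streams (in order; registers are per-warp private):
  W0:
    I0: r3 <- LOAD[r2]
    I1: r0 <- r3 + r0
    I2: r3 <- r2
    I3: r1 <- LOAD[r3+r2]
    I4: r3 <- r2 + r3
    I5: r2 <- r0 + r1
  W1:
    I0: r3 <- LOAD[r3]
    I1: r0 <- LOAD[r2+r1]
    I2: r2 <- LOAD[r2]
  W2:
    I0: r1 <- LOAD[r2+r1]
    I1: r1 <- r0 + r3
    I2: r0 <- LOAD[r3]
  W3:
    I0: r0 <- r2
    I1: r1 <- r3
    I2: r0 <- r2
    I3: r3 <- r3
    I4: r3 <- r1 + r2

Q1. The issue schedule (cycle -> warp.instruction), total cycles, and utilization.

cycle 0: W0.I0
cycle 1: W1.I0
cycle 2: W1.I1
cycle 3: W1.I2
cycle 4: W2.I0
cycle 5: W0.I1
cycle 6: W0.I2
cycle 7: W0.I3
cycle 8: W0.I4
cycle 9: W2.I1
cycle 10: W2.I2
cycle 11: W3.I0
cycle 12: W0.I5
cycle 13: W3.I1
cycle 14: W3.I2
cycle 15: W3.I3
cycle 16: W3.I4

Answer: 17 cycles, utilization 1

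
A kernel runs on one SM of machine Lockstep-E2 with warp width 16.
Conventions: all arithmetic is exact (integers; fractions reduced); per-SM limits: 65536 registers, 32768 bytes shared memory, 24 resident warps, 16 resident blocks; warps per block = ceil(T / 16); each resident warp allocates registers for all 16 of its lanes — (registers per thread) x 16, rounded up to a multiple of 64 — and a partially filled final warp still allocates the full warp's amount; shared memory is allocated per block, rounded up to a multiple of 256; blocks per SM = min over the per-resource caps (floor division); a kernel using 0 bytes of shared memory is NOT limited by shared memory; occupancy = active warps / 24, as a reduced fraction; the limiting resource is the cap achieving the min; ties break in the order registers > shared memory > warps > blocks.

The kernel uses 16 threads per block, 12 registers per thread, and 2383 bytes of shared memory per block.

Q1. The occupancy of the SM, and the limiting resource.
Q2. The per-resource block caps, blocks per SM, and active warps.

Answer: occupancy 1/2, limited by shared memory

registers: 341 blocks
shared memory: 12 blocks
warps: 24 blocks
blocks: 16 blocks

Answer: 12 blocks, 12 active warps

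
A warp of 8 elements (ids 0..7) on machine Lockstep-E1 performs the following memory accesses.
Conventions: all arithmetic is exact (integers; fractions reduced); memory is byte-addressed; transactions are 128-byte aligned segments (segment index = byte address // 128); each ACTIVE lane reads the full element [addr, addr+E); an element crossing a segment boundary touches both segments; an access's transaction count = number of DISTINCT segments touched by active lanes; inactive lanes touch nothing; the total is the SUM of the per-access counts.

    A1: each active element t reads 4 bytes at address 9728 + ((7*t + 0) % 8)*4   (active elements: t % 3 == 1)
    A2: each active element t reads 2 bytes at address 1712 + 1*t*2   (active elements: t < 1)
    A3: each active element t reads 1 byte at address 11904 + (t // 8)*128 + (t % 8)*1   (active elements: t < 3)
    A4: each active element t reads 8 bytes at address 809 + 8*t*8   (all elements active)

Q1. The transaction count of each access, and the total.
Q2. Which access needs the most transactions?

A1: 1 transaction
A2: 1 transaction
A3: 1 transaction
A4: 4 transactions

Answer: 1,1,1,4; total 7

Answer: A4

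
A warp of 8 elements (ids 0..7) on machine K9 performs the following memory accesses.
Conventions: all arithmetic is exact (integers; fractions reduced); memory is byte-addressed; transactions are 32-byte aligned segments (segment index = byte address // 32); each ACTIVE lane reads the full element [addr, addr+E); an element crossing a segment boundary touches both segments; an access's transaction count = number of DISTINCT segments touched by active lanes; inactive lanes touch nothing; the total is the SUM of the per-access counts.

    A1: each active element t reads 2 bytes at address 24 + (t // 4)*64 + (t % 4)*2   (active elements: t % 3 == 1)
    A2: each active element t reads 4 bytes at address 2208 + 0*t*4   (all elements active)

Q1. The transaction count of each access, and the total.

A1: 2 transactions
A2: 1 transaction

Answer: 2,1; total 3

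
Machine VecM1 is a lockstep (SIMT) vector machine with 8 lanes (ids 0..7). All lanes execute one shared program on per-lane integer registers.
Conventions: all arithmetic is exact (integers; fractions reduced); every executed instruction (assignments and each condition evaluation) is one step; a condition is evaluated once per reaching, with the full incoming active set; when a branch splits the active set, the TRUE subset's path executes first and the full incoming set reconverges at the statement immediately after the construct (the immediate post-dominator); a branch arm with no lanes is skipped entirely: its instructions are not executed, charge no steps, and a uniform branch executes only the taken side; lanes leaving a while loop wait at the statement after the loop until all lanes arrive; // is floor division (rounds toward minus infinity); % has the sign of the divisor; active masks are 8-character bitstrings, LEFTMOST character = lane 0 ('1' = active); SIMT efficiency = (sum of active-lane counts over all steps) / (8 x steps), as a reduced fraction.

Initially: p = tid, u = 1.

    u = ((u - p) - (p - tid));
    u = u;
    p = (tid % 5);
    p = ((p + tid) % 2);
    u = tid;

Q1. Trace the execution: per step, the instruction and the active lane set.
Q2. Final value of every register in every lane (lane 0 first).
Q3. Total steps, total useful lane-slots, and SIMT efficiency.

step 0: u <- ((u - p) - (p - tid))   11111111
step 1: u <- u                       11111111
step 2: p <- (tid % 5)               11111111
step 3: p <- ((p + tid) % 2)         11111111
step 4: u <- tid                     11111111

Answer: 5 steps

p: 0,0,0,0,0,1,1,1
u: 0,1,2,3,4,5,6,7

steps = 5; useful = 40; efficiency = 40/40 = 1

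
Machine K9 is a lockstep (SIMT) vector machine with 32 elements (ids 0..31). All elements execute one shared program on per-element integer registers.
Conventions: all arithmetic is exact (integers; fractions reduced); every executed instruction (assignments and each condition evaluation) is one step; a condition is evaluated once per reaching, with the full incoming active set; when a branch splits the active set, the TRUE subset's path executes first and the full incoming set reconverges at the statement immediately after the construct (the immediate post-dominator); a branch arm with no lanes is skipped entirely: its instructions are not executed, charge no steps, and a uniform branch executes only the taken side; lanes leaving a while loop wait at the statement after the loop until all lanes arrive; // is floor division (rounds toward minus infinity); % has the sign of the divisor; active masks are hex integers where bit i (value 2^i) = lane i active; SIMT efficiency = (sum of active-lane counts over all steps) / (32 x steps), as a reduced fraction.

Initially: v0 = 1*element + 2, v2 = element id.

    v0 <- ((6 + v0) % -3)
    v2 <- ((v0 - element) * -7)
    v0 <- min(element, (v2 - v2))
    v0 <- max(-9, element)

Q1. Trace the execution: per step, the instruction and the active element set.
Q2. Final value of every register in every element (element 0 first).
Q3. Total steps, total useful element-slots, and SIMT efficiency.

step 0: v0 <- ((6 + v0) % -3)        0xffffffff
step 1: v2 <- ((v0 - element) * -7)  0xffffffff
step 2: v0 <- min(element, (v2 - v2)) 0xffffffff
step 3: v0 <- max(-9, element)       0xffffffff

Answer: 4 steps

v0: 0,1,2,3,4,5,6,7,8,9,10,11,12,13,14,15,16,17,18,19,20,21,22,23,24,25,26,27,28,29,30,31
v2: 7,7,28,28,28,49,49,49,70,70,70,91,91,91,112,112,112,133,133,133,154,154,154,175,175,175,196,196,196,217,217,217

steps = 4; useful = 128; efficiency = 128/128 = 1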